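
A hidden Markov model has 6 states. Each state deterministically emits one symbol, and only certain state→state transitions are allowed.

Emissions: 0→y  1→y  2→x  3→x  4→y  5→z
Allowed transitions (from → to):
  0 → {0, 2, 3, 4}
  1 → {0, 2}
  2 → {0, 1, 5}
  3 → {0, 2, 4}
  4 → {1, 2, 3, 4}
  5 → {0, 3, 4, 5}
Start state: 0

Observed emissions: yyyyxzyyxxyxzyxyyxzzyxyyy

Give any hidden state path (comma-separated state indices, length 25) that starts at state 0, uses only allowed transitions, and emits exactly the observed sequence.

0,0,4,4,2,5,0,4,3,2,1,2,5,4,3,0,4,2,5,5,4,2,0,4,1

  0: obs=y cand={0,1,4} pick 0 [start]
  1: obs=y cand={0,1,4} pick 0 [0->0 ok]
  2: obs=y cand={0,1,4} pick 4 [0->4 ok]
  3: obs=y cand={0,1,4} pick 4 [4->4 ok]
  4: obs=x cand={2,3} pick 2 [4->2 ok]
  5: obs=z cand={5} pick 5 [2->5 ok]
  6: obs=y cand={0,1,4} pick 0 [5->0 ok]
  7: obs=y cand={0,1,4} pick 4 [0->4 ok]
  8: obs=x cand={2,3} pick 3 [4->3 ok]
  9: obs=x cand={2,3} pick 2 [3->2 ok]
  10: obs=y cand={0,1,4} pick 1 [2->1 ok]
  11: obs=x cand={2,3} pick 2 [1->2 ok]
  12: obs=z cand={5} pick 5 [2->5 ok]
  13: obs=y cand={0,1,4} pick 4 [5->4 ok]
  14: obs=x cand={2,3} pick 3 [4->3 ok]
  15: obs=y cand={0,1,4} pick 0 [3->0 ok]
  16: obs=y cand={0,1,4} pick 4 [0->4 ok]
  17: obs=x cand={2,3} pick 2 [4->2 ok]
  18: obs=z cand={5} pick 5 [2->5 ok]
  19: obs=z cand={5} pick 5 [5->5 ok]
  20: obs=y cand={0,1,4} pick 4 [5->4 ok]
  21: obs=x cand={2,3} pick 2 [4->2 ok]
  22: obs=y cand={0,1,4} pick 0 [2->0 ok]
  23: obs=y cand={0,1,4} pick 4 [0->4 ok]
  24: obs=y cand={0,1,4} pick 1 [4->1 ok]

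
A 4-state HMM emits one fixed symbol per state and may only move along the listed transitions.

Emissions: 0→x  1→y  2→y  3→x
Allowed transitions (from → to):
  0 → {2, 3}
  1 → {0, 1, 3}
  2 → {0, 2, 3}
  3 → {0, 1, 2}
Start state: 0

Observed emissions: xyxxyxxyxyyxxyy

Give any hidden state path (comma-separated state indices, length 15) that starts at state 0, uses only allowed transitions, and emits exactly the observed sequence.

0,2,0,3,2,3,0,2,3,2,2,3,0,2,2

  t0 'x' -> {0,3}, take 0 (start)
  t1 'y' -> {1,2}, take 2 (0->2 ok)
  t2 'x' -> {0,3}, take 0 (2->0 ok)
  t3 'x' -> {0,3}, take 3 (0->3 ok)
  t4 'y' -> {1,2}, take 2 (3->2 ok)
  t5 'x' -> {0,3}, take 3 (2->3 ok)
  t6 'x' -> {0,3}, take 0 (3->0 ok)
  t7 'y' -> {1,2}, take 2 (0->2 ok)
  t8 'x' -> {0,3}, take 3 (2->3 ok)
  t9 'y' -> {1,2}, take 2 (3->2 ok)
  t10 'y' -> {1,2}, take 2 (2->2 ok)
  t11 'x' -> {0,3}, take 3 (2->3 ok)
  t12 'x' -> {0,3}, take 0 (3->0 ok)
  t13 'y' -> {1,2}, take 2 (0->2 ok)
  t14 'y' -> {1,2}, take 2 (2->2 ok)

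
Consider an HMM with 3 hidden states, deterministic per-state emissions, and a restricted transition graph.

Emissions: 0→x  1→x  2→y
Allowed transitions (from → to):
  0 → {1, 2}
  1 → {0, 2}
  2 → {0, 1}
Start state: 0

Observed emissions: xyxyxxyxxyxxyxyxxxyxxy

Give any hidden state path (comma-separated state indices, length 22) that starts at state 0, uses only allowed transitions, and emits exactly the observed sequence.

0,2,1,2,0,1,2,1,0,2,0,1,2,0,2,0,1,0,2,0,1,2

  [0] x  {0,1}  => 0  start
  [1] y  {2}  => 2  0->2 ok
  [2] x  {0,1}  => 1  2->1 ok
  [3] y  {2}  => 2  1->2 ok
  [4] x  {0,1}  => 0  2->0 ok
  [5] x  {0,1}  => 1  0->1 ok
  [6] y  {2}  => 2  1->2 ok
  [7] x  {0,1}  => 1  2->1 ok
  [8] x  {0,1}  => 0  1->0 ok
  [9] y  {2}  => 2  0->2 ok
  [10] x  {0,1}  => 0  2->0 ok
  [11] x  {0,1}  => 1  0->1 ok
  [12] y  {2}  => 2  1->2 ok
  [13] x  {0,1}  => 0  2->0 ok
  [14] y  {2}  => 2  0->2 ok
  [15] x  {0,1}  => 0  2->0 ok
  [16] x  {0,1}  => 1  0->1 ok
  [17] x  {0,1}  => 0  1->0 ok
  [18] y  {2}  => 2  0->2 ok
  [19] x  {0,1}  => 0  2->0 ok
  [20] x  {0,1}  => 1  0->1 ok
  [21] y  {2}  => 2  1->2 ok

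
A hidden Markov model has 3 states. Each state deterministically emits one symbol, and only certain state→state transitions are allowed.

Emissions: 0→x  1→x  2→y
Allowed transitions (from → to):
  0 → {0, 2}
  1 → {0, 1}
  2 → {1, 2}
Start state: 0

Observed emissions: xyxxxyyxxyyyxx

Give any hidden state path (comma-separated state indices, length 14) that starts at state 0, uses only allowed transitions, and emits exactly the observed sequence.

0,2,1,1,0,2,2,1,0,2,2,2,1,1

  [0] x  {0,1}  => 0  start
  [1] y  {2}  => 2  0->2 ok
  [2] x  {0,1}  => 1  2->1 ok
  [3] x  {0,1}  => 1  1->1 ok
  [4] x  {0,1}  => 0  1->0 ok
  [5] y  {2}  => 2  0->2 ok
  [6] y  {2}  => 2  2->2 ok
  [7] x  {0,1}  => 1  2->1 ok
  [8] x  {0,1}  => 0  1->0 ok
  [9] y  {2}  => 2  0->2 ok
  [10] y  {2}  => 2  2->2 ok
  [11] y  {2}  => 2  2->2 ok
  [12] x  {0,1}  => 1  2->1 ok
  [13] x  {0,1}  => 1  1->1 ok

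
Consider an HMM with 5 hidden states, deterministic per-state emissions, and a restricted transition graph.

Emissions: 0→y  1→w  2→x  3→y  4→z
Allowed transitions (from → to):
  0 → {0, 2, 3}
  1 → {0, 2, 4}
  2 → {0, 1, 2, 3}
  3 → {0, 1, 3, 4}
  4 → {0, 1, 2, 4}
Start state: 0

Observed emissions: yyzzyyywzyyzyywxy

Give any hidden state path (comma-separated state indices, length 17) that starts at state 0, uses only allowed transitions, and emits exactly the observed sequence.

0,3,4,4,0,3,3,1,4,0,3,4,0,3,1,2,0

  t0 'y' -> {0,3}, take 0 (start)
  t1 'y' -> {0,3}, take 3 (0->3 ok)
  t2 'z' -> {4}, take 4 (3->4 ok)
  t3 'z' -> {4}, take 4 (4->4 ok)
  t4 'y' -> {0,3}, take 0 (4->0 ok)
  t5 'y' -> {0,3}, take 3 (0->3 ok)
  t6 'y' -> {0,3}, take 3 (3->3 ok)
  t7 'w' -> {1}, take 1 (3->1 ok)
  t8 'z' -> {4}, take 4 (1->4 ok)
  t9 'y' -> {0,3}, take 0 (4->0 ok)
  t10 'y' -> {0,3}, take 3 (0->3 ok)
  t11 'z' -> {4}, take 4 (3->4 ok)
  t12 'y' -> {0,3}, take 0 (4->0 ok)
  t13 'y' -> {0,3}, take 3 (0->3 ok)
  t14 'w' -> {1}, take 1 (3->1 ok)
  t15 'x' -> {2}, take 2 (1->2 ok)
  t16 'y' -> {0,3}, take 0 (2->0 ok)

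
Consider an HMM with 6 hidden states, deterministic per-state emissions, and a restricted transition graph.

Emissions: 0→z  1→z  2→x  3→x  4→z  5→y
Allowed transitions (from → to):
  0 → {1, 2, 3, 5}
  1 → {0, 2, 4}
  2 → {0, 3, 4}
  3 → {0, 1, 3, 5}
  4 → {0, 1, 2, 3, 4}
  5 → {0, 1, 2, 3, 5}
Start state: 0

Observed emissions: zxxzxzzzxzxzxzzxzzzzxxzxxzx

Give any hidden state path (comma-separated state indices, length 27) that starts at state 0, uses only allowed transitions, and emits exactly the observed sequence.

  [0] z  {0,1,4}  => 0  start
  [1] x  {2,3}  => 3  0->3 ok
  [2] x  {2,3}  => 3  3->3 ok
  [3] z  {0,1,4}  => 0  3->0 ok
  [4] x  {2,3}  => 3  0->3 ok
  [5] z  {0,1,4}  => 1  3->1 ok
  [6] z  {0,1,4}  => 4  1->4 ok
  [7] z  {0,1,4}  => 0  4->0 ok
  [8] x  {2,3}  => 2  0->2 ok
  [9] z  {0,1,4}  => 0  2->0 ok
  [10] x  {2,3}  => 2  0->2 ok
  [11] z  {0,1,4}  => 0  2->0 ok
  [12] x  {2,3}  => 2  0->2 ok
  [13] z  {0,1,4}  => 4  2->4 ok
  [14] z  {0,1,4}  => 0  4->0 ok
  [15] x  {2,3}  => 3  0->3 ok
  [16] z  {0,1,4}  => 1  3->1 ok
  [17] z  {0,1,4}  => 4  1->4 ok
  [18] z  {0,1,4}  => 4  4->4 ok
  [19] z  {0,1,4}  => 0  4->0 ok
  [20] x  {2,3}  => 2  0->2 ok
  [21] x  {2,3}  => 3  2->3 ok
  [22] z  {0,1,4}  => 0  3->0 ok
  [23] x  {2,3}  => 2  0->2 ok
  [24] x  {2,3}  => 3  2->3 ok
  [25] z  {0,1,4}  => 0  3->0 ok
  [26] x  {2,3}  => 3  0->3 ok

0,3,3,0,3,1,4,0,2,0,2,0,2,4,0,3,1,4,4,0,2,3,0,2,3,0,3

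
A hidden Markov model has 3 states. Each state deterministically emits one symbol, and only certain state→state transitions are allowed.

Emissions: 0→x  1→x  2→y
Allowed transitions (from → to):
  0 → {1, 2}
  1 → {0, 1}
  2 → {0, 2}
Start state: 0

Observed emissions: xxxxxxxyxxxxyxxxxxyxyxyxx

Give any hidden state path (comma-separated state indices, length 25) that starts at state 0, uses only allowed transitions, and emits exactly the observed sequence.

  t0 'x' -> {0,1}, take 0 (start)
  t1 'x' -> {0,1}, take 1 (0->1 ok)
  t2 'x' -> {0,1}, take 1 (1->1 ok)
  t3 'x' -> {0,1}, take 0 (1->0 ok)
  t4 'x' -> {0,1}, take 1 (0->1 ok)
  t5 'x' -> {0,1}, take 1 (1->1 ok)
  t6 'x' -> {0,1}, take 0 (1->0 ok)
  t7 'y' -> {2}, take 2 (0->2 ok)
  t8 'x' -> {0,1}, take 0 (2->0 ok)
  t9 'x' -> {0,1}, take 1 (0->1 ok)
  t10 'x' -> {0,1}, take 1 (1->1 ok)
  t11 'x' -> {0,1}, take 0 (1->0 ok)
  t12 'y' -> {2}, take 2 (0->2 ok)
  t13 'x' -> {0,1}, take 0 (2->0 ok)
  t14 'x' -> {0,1}, take 1 (0->1 ok)
  t15 'x' -> {0,1}, take 1 (1->1 ok)
  t16 'x' -> {0,1}, take 1 (1->1 ok)
  t17 'x' -> {0,1}, take 0 (1->0 ok)
  t18 'y' -> {2}, take 2 (0->2 ok)
  t19 'x' -> {0,1}, take 0 (2->0 ok)
  t20 'y' -> {2}, take 2 (0->2 ok)
  t21 'x' -> {0,1}, take 0 (2->0 ok)
  t22 'y' -> {2}, take 2 (0->2 ok)
  t23 'x' -> {0,1}, take 0 (2->0 ok)
  t24 'x' -> {0,1}, take 1 (0->1 ok)

0,1,1,0,1,1,0,2,0,1,1,0,2,0,1,1,1,0,2,0,2,0,2,0,1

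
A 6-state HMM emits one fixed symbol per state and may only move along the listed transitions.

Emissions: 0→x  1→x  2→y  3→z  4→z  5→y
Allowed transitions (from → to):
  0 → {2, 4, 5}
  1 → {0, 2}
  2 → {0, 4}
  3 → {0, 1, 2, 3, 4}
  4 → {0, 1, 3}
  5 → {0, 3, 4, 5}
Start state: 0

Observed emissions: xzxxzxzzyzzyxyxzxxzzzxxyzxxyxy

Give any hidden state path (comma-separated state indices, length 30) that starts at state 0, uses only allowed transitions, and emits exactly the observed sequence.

  [0] x  {0,1}  => 0  start
  [1] z  {3,4}  => 4  0->4 ok
  [2] x  {0,1}  => 1  4->1 ok
  [3] x  {0,1}  => 0  1->0 ok
  [4] z  {3,4}  => 4  0->4 ok
  [5] x  {0,1}  => 0  4->0 ok
  [6] z  {3,4}  => 4  0->4 ok
  [7] z  {3,4}  => 3  4->3 ok
  [8] y  {2,5}  => 2  3->2 ok
  [9] z  {3,4}  => 4  2->4 ok
  [10] z  {3,4}  => 3  4->3 ok
  [11] y  {2,5}  => 2  3->2 ok
  [12] x  {0,1}  => 0  2->0 ok
  [13] y  {2,5}  => 5  0->5 ok
  [14] x  {0,1}  => 0  5->0 ok
  [15] z  {3,4}  => 4  0->4 ok
  [16] x  {0,1}  => 1  4->1 ok
  [17] x  {0,1}  => 0  1->0 ok
  [18] z  {3,4}  => 4  0->4 ok
  [19] z  {3,4}  => 3  4->3 ok
  [20] z  {3,4}  => 4  3->4 ok
  [21] x  {0,1}  => 1  4->1 ok
  [22] x  {0,1}  => 0  1->0 ok
  [23] y  {2,5}  => 2  0->2 ok
  [24] z  {3,4}  => 4  2->4 ok
  [25] x  {0,1}  => 1  4->1 ok
  [26] x  {0,1}  => 0  1->0 ok
  [27] y  {2,5}  => 2  0->2 ok
  [28] x  {0,1}  => 0  2->0 ok
  [29] y  {2,5}  => 5  0->5 ok

0,4,1,0,4,0,4,3,2,4,3,2,0,5,0,4,1,0,4,3,4,1,0,2,4,1,0,2,0,5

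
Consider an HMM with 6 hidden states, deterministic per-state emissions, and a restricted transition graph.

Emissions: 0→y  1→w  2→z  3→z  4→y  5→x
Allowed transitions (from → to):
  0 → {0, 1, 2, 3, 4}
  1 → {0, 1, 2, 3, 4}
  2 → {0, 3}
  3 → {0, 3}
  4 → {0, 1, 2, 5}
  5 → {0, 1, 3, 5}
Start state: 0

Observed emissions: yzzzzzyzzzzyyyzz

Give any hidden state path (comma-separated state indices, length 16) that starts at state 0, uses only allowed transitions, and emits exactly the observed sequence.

  pos 0: y in {0,4}, choose 0; start
  pos 1: z in {2,3}, choose 2; 0->2 ok
  pos 2: z in {2,3}, choose 3; 2->3 ok
  pos 3: z in {2,3}, choose 3; 3->3 ok
  pos 4: z in {2,3}, choose 3; 3->3 ok
  pos 5: z in {2,3}, choose 3; 3->3 ok
  pos 6: y in {0,4}, choose 0; 3->0 ok
  pos 7: z in {2,3}, choose 2; 0->2 ok
  pos 8: z in {2,3}, choose 3; 2->3 ok
  pos 9: z in {2,3}, choose 3; 3->3 ok
  pos 10: z in {2,3}, choose 3; 3->3 ok
  pos 11: y in {0,4}, choose 0; 3->0 ok
  pos 12: y in {0,4}, choose 0; 0->0 ok
  pos 13: y in {0,4}, choose 0; 0->0 ok
  pos 14: z in {2,3}, choose 2; 0->2 ok
  pos 15: z in {2,3}, choose 3; 2->3 ok

0,2,3,3,3,3,0,2,3,3,3,0,0,0,2,3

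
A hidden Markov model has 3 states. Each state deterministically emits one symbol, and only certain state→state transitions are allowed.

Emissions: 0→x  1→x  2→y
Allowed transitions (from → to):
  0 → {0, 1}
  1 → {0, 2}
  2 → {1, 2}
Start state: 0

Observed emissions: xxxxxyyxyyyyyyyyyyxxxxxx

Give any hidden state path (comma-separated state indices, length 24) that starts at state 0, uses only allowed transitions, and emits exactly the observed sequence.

0,0,0,0,1,2,2,1,2,2,2,2,2,2,2,2,2,2,1,0,0,0,0,0

  t0 'x' -> {0,1}, take 0 (start)
  t1 'x' -> {0,1}, take 0 (0->0 ok)
  t2 'x' -> {0,1}, take 0 (0->0 ok)
  t3 'x' -> {0,1}, take 0 (0->0 ok)
  t4 'x' -> {0,1}, take 1 (0->1 ok)
  t5 'y' -> {2}, take 2 (1->2 ok)
  t6 'y' -> {2}, take 2 (2->2 ok)
  t7 'x' -> {0,1}, take 1 (2->1 ok)
  t8 'y' -> {2}, take 2 (1->2 ok)
  t9 'y' -> {2}, take 2 (2->2 ok)
  t10 'y' -> {2}, take 2 (2->2 ok)
  t11 'y' -> {2}, take 2 (2->2 ok)
  t12 'y' -> {2}, take 2 (2->2 ok)
  t13 'y' -> {2}, take 2 (2->2 ok)
  t14 'y' -> {2}, take 2 (2->2 ok)
  t15 'y' -> {2}, take 2 (2->2 ok)
  t16 'y' -> {2}, take 2 (2->2 ok)
  t17 'y' -> {2}, take 2 (2->2 ok)
  t18 'x' -> {0,1}, take 1 (2->1 ok)
  t19 'x' -> {0,1}, take 0 (1->0 ok)
  t20 'x' -> {0,1}, take 0 (0->0 ok)
  t21 'x' -> {0,1}, take 0 (0->0 ok)
  t22 'x' -> {0,1}, take 0 (0->0 ok)
  t23 'x' -> {0,1}, take 0 (0->0 ok)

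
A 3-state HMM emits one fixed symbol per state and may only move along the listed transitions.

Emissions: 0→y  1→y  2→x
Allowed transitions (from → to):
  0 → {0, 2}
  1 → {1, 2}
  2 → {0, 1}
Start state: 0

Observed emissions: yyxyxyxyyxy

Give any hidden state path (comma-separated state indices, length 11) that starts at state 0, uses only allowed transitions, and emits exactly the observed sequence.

0,0,2,1,2,1,2,0,0,2,0

  [0] y  {0,1}  => 0  start
  [1] y  {0,1}  => 0  0->0 ok
  [2] x  {2}  => 2  0->2 ok
  [3] y  {0,1}  => 1  2->1 ok
  [4] x  {2}  => 2  1->2 ok
  [5] y  {0,1}  => 1  2->1 ok
  [6] x  {2}  => 2  1->2 ok
  [7] y  {0,1}  => 0  2->0 ok
  [8] y  {0,1}  => 0  0->0 ok
  [9] x  {2}  => 2  0->2 ok
  [10] y  {0,1}  => 0  2->0 ok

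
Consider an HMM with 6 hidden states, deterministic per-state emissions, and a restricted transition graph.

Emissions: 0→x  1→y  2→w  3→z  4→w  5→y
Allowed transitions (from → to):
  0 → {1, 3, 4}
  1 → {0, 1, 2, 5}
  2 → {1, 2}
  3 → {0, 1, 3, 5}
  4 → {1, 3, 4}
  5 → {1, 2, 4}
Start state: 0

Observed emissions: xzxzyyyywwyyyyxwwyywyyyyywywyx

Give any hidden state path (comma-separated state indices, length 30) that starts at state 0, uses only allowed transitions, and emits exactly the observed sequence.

0,3,0,3,1,5,1,5,2,2,1,5,1,1,0,4,4,1,5,2,1,1,5,1,5,2,1,2,1,0

  t0 'x' -> {0}, take 0 (start)
  t1 'z' -> {3}, take 3 (0->3 ok)
  t2 'x' -> {0}, take 0 (3->0 ok)
  t3 'z' -> {3}, take 3 (0->3 ok)
  t4 'y' -> {1,5}, take 1 (3->1 ok)
  t5 'y' -> {1,5}, take 5 (1->5 ok)
  t6 'y' -> {1,5}, take 1 (5->1 ok)
  t7 'y' -> {1,5}, take 5 (1->5 ok)
  t8 'w' -> {2,4}, take 2 (5->2 ok)
  t9 'w' -> {2,4}, take 2 (2->2 ok)
  t10 'y' -> {1,5}, take 1 (2->1 ok)
  t11 'y' -> {1,5}, take 5 (1->5 ok)
  t12 'y' -> {1,5}, take 1 (5->1 ok)
  t13 'y' -> {1,5}, take 1 (1->1 ok)
  t14 'x' -> {0}, take 0 (1->0 ok)
  t15 'w' -> {2,4}, take 4 (0->4 ok)
  t16 'w' -> {2,4}, take 4 (4->4 ok)
  t17 'y' -> {1,5}, take 1 (4->1 ok)
  t18 'y' -> {1,5}, take 5 (1->5 ok)
  t19 'w' -> {2,4}, take 2 (5->2 ok)
  t20 'y' -> {1,5}, take 1 (2->1 ok)
  t21 'y' -> {1,5}, take 1 (1->1 ok)
  t22 'y' -> {1,5}, take 5 (1->5 ok)
  t23 'y' -> {1,5}, take 1 (5->1 ok)
  t24 'y' -> {1,5}, take 5 (1->5 ok)
  t25 'w' -> {2,4}, take 2 (5->2 ok)
  t26 'y' -> {1,5}, take 1 (2->1 ok)
  t27 'w' -> {2,4}, take 2 (1->2 ok)
  t28 'y' -> {1,5}, take 1 (2->1 ok)
  t29 'x' -> {0}, take 0 (1->0 ok)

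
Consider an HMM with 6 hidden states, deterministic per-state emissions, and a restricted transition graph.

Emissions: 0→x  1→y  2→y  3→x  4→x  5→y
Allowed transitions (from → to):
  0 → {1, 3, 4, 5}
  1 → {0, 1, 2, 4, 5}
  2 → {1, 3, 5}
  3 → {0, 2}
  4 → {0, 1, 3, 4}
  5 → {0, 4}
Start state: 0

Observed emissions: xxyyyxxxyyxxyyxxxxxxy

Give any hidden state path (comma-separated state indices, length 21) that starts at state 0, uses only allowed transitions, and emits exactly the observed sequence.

0,3,2,1,1,4,0,3,2,1,0,3,2,5,0,4,3,0,4,3,2

  pos 0: x in {0,3,4}, choose 0; start
  pos 1: x in {0,3,4}, choose 3; 0->3 ok
  pos 2: y in {1,2,5}, choose 2; 3->2 ok
  pos 3: y in {1,2,5}, choose 1; 2->1 ok
  pos 4: y in {1,2,5}, choose 1; 1->1 ok
  pos 5: x in {0,3,4}, choose 4; 1->4 ok
  pos 6: x in {0,3,4}, choose 0; 4->0 ok
  pos 7: x in {0,3,4}, choose 3; 0->3 ok
  pos 8: y in {1,2,5}, choose 2; 3->2 ok
  pos 9: y in {1,2,5}, choose 1; 2->1 ok
  pos 10: x in {0,3,4}, choose 0; 1->0 ok
  pos 11: x in {0,3,4}, choose 3; 0->3 ok
  pos 12: y in {1,2,5}, choose 2; 3->2 ok
  pos 13: y in {1,2,5}, choose 5; 2->5 ok
  pos 14: x in {0,3,4}, choose 0; 5->0 ok
  pos 15: x in {0,3,4}, choose 4; 0->4 ok
  pos 16: x in {0,3,4}, choose 3; 4->3 ok
  pos 17: x in {0,3,4}, choose 0; 3->0 ok
  pos 18: x in {0,3,4}, choose 4; 0->4 ok
  pos 19: x in {0,3,4}, choose 3; 4->3 ok
  pos 20: y in {1,2,5}, choose 2; 3->2 ok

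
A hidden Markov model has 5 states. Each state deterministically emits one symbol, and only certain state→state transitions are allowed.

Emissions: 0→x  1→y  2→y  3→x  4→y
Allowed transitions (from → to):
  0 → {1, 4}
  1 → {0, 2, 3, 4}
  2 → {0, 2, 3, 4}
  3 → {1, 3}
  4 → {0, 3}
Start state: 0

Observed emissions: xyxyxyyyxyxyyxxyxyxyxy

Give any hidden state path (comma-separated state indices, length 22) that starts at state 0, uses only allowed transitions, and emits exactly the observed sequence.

  t0 'x' -> {0,3}, take 0 (start)
  t1 'y' -> {1,2,4}, take 4 (0->4 ok)
  t2 'x' -> {0,3}, take 0 (4->0 ok)
  t3 'y' -> {1,2,4}, take 1 (0->1 ok)
  t4 'x' -> {0,3}, take 3 (1->3 ok)
  t5 'y' -> {1,2,4}, take 1 (3->1 ok)
  t6 'y' -> {1,2,4}, take 2 (1->2 ok)
  t7 'y' -> {1,2,4}, take 4 (2->4 ok)
  t8 'x' -> {0,3}, take 0 (4->0 ok)
  t9 'y' -> {1,2,4}, take 4 (0->4 ok)
  t10 'x' -> {0,3}, take 3 (4->3 ok)
  t11 'y' -> {1,2,4}, take 1 (3->1 ok)
  t12 'y' -> {1,2,4}, take 4 (1->4 ok)
  t13 'x' -> {0,3}, take 3 (4->3 ok)
  t14 'x' -> {0,3}, take 3 (3->3 ok)
  t15 'y' -> {1,2,4}, take 1 (3->1 ok)
  t16 'x' -> {0,3}, take 0 (1->0 ok)
  t17 'y' -> {1,2,4}, take 4 (0->4 ok)
  t18 'x' -> {0,3}, take 0 (4->0 ok)
  t19 'y' -> {1,2,4}, take 4 (0->4 ok)
  t20 'x' -> {0,3}, take 0 (4->0 ok)
  t21 'y' -> {1,2,4}, take 4 (0->4 ok)

0,4,0,1,3,1,2,4,0,4,3,1,4,3,3,1,0,4,0,4,0,4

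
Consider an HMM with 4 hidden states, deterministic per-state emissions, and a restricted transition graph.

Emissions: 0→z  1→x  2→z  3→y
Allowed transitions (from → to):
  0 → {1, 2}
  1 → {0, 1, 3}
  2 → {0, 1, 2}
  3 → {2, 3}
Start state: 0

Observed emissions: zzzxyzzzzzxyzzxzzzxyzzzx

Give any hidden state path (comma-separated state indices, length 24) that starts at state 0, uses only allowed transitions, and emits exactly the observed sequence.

  t0 'z' -> {0,2}, take 0 (start)
  t1 'z' -> {0,2}, take 2 (0->2 ok)
  t2 'z' -> {0,2}, take 0 (2->0 ok)
  t3 'x' -> {1}, take 1 (0->1 ok)
  t4 'y' -> {3}, take 3 (1->3 ok)
  t5 'z' -> {0,2}, take 2 (3->2 ok)
  t6 'z' -> {0,2}, take 2 (2->2 ok)
  t7 'z' -> {0,2}, take 2 (2->2 ok)
  t8 'z' -> {0,2}, take 2 (2->2 ok)
  t9 'z' -> {0,2}, take 0 (2->0 ok)
  t10 'x' -> {1}, take 1 (0->1 ok)
  t11 'y' -> {3}, take 3 (1->3 ok)
  t12 'z' -> {0,2}, take 2 (3->2 ok)
  t13 'z' -> {0,2}, take 0 (2->0 ok)
  t14 'x' -> {1}, take 1 (0->1 ok)
  t15 'z' -> {0,2}, take 0 (1->0 ok)
  t16 'z' -> {0,2}, take 2 (0->2 ok)
  t17 'z' -> {0,2}, take 0 (2->0 ok)
  t18 'x' -> {1}, take 1 (0->1 ok)
  t19 'y' -> {3}, take 3 (1->3 ok)
  t20 'z' -> {0,2}, take 2 (3->2 ok)
  t21 'z' -> {0,2}, take 2 (2->2 ok)
  t22 'z' -> {0,2}, take 2 (2->2 ok)
  t23 'x' -> {1}, take 1 (2->1 ok)

0,2,0,1,3,2,2,2,2,0,1,3,2,0,1,0,2,0,1,3,2,2,2,1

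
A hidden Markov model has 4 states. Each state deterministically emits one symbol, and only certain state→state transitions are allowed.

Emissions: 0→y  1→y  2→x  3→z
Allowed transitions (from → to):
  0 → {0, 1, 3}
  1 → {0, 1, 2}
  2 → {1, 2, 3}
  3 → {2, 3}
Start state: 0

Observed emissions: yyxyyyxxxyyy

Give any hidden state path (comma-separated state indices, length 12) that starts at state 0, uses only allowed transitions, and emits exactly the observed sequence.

0,1,2,1,0,1,2,2,2,1,1,1

  [0] y  {0,1}  => 0  start
  [1] y  {0,1}  => 1  0->1 ok
  [2] x  {2}  => 2  1->2 ok
  [3] y  {0,1}  => 1  2->1 ok
  [4] y  {0,1}  => 0  1->0 ok
  [5] y  {0,1}  => 1  0->1 ok
  [6] x  {2}  => 2  1->2 ok
  [7] x  {2}  => 2  2->2 ok
  [8] x  {2}  => 2  2->2 ok
  [9] y  {0,1}  => 1  2->1 ok
  [10] y  {0,1}  => 1  1->1 ok
  [11] y  {0,1}  => 1  1->1 ok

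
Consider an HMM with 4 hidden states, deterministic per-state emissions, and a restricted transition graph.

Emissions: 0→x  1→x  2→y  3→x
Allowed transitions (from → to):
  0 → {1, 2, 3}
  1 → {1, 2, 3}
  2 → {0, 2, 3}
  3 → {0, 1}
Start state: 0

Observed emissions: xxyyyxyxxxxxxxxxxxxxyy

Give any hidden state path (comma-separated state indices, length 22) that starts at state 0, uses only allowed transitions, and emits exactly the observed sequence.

  [0] x  {0,1,3}  => 0  start
  [1] x  {0,1,3}  => 1  0->1 ok
  [2] y  {2}  => 2  1->2 ok
  [3] y  {2}  => 2  2->2 ok
  [4] y  {2}  => 2  2->2 ok
  [5] x  {0,1,3}  => 0  2->0 ok
  [6] y  {2}  => 2  0->2 ok
  [7] x  {0,1,3}  => 3  2->3 ok
  [8] x  {0,1,3}  => 1  3->1 ok
  [9] x  {0,1,3}  => 1  1->1 ok
  [10] x  {0,1,3}  => 3  1->3 ok
  [11] x  {0,1,3}  => 0  3->0 ok
  [12] x  {0,1,3}  => 3  0->3 ok
  [13] x  {0,1,3}  => 1  3->1 ok
  [14] x  {0,1,3}  => 3  1->3 ok
  [15] x  {0,1,3}  => 0  3->0 ok
  [16] x  {0,1,3}  => 1  0->1 ok
  [17] x  {0,1,3}  => 1  1->1 ok
  [18] x  {0,1,3}  => 1  1->1 ok
  [19] x  {0,1,3}  => 1  1->1 ok
  [20] y  {2}  => 2  1->2 ok
  [21] y  {2}  => 2  2->2 ok

0,1,2,2,2,0,2,3,1,1,3,0,3,1,3,0,1,1,1,1,2,2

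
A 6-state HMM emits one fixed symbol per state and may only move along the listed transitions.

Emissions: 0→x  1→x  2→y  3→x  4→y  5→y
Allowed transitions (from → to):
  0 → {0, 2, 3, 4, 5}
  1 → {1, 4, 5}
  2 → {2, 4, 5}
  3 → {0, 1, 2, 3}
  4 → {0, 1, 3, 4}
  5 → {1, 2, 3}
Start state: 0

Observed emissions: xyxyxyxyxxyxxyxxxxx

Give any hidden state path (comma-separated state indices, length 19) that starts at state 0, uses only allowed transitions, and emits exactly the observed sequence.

  pos 0: x in {0,1,3}, choose 0; start
  pos 1: y in {2,4,5}, choose 4; 0->4 ok
  pos 2: x in {0,1,3}, choose 1; 4->1 ok
  pos 3: y in {2,4,5}, choose 5; 1->5 ok
  pos 4: x in {0,1,3}, choose 1; 5->1 ok
  pos 5: y in {2,4,5}, choose 5; 1->5 ok
  pos 6: x in {0,1,3}, choose 1; 5->1 ok
  pos 7: y in {2,4,5}, choose 4; 1->4 ok
  pos 8: x in {0,1,3}, choose 1; 4->1 ok
  pos 9: x in {0,1,3}, choose 1; 1->1 ok
  pos 10: y in {2,4,5}, choose 5; 1->5 ok
  pos 11: x in {0,1,3}, choose 3; 5->3 ok
  pos 12: x in {0,1,3}, choose 0; 3->0 ok
  pos 13: y in {2,4,5}, choose 5; 0->5 ok
  pos 14: x in {0,1,3}, choose 3; 5->3 ok
  pos 15: x in {0,1,3}, choose 0; 3->0 ok
  pos 16: x in {0,1,3}, choose 0; 0->0 ok
  pos 17: x in {0,1,3}, choose 3; 0->3 ok
  pos 18: x in {0,1,3}, choose 0; 3->0 ok

0,4,1,5,1,5,1,4,1,1,5,3,0,5,3,0,0,3,0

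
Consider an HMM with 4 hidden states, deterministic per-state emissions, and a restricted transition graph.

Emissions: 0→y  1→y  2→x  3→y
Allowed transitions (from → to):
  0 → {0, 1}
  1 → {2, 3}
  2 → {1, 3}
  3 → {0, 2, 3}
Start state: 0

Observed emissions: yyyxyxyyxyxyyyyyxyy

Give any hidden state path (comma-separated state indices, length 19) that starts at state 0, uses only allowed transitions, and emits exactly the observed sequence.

0,0,1,2,1,2,1,3,2,3,2,3,0,1,3,3,2,3,3

  t0 'y' -> {0,1,3}, take 0 (start)
  t1 'y' -> {0,1,3}, take 0 (0->0 ok)
  t2 'y' -> {0,1,3}, take 1 (0->1 ok)
  t3 'x' -> {2}, take 2 (1->2 ok)
  t4 'y' -> {0,1,3}, take 1 (2->1 ok)
  t5 'x' -> {2}, take 2 (1->2 ok)
  t6 'y' -> {0,1,3}, take 1 (2->1 ok)
  t7 'y' -> {0,1,3}, take 3 (1->3 ok)
  t8 'x' -> {2}, take 2 (3->2 ok)
  t9 'y' -> {0,1,3}, take 3 (2->3 ok)
  t10 'x' -> {2}, take 2 (3->2 ok)
  t11 'y' -> {0,1,3}, take 3 (2->3 ok)
  t12 'y' -> {0,1,3}, take 0 (3->0 ok)
  t13 'y' -> {0,1,3}, take 1 (0->1 ok)
  t14 'y' -> {0,1,3}, take 3 (1->3 ok)
  t15 'y' -> {0,1,3}, take 3 (3->3 ok)
  t16 'x' -> {2}, take 2 (3->2 ok)
  t17 'y' -> {0,1,3}, take 3 (2->3 ok)
  t18 'y' -> {0,1,3}, take 3 (3->3 ok)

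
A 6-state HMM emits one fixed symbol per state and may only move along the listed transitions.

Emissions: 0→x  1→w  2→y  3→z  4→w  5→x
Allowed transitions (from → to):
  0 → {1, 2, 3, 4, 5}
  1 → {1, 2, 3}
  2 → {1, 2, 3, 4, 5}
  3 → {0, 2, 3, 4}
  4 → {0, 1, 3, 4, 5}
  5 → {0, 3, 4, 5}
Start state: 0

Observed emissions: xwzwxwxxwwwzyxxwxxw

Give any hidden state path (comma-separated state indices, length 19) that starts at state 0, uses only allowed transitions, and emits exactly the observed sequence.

0,4,3,4,5,4,0,5,4,1,1,3,2,5,5,4,5,0,4

  [0] x  {0,5}  => 0  start
  [1] w  {1,4}  => 4  0->4 ok
  [2] z  {3}  => 3  4->3 ok
  [3] w  {1,4}  => 4  3->4 ok
  [4] x  {0,5}  => 5  4->5 ok
  [5] w  {1,4}  => 4  5->4 ok
  [6] x  {0,5}  => 0  4->0 ok
  [7] x  {0,5}  => 5  0->5 ok
  [8] w  {1,4}  => 4  5->4 ok
  [9] w  {1,4}  => 1  4->1 ok
  [10] w  {1,4}  => 1  1->1 ok
  [11] z  {3}  => 3  1->3 ok
  [12] y  {2}  => 2  3->2 ok
  [13] x  {0,5}  => 5  2->5 ok
  [14] x  {0,5}  => 5  5->5 ok
  [15] w  {1,4}  => 4  5->4 ok
  [16] x  {0,5}  => 5  4->5 ok
  [17] x  {0,5}  => 0  5->0 ok
  [18] w  {1,4}  => 4  0->4 ok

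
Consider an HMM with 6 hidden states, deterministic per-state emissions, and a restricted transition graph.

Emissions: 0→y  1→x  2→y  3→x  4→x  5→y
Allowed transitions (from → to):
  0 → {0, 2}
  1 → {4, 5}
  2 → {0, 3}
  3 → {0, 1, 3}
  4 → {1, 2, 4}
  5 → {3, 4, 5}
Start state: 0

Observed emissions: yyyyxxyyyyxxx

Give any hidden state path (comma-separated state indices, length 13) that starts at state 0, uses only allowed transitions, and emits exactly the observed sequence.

  0: obs=y cand={0,2,5} pick 0 [start]
  1: obs=y cand={0,2,5} pick 2 [0->2 ok]
  2: obs=y cand={0,2,5} pick 0 [2->0 ok]
  3: obs=y cand={0,2,5} pick 2 [0->2 ok]
  4: obs=x cand={1,3,4} pick 3 [2->3 ok]
  5: obs=x cand={1,3,4} pick 3 [3->3 ok]
  6: obs=y cand={0,2,5} pick 0 [3->0 ok]
  7: obs=y cand={0,2,5} pick 0 [0->0 ok]
  8: obs=y cand={0,2,5} pick 0 [0->0 ok]
  9: obs=y cand={0,2,5} pick 2 [0->2 ok]
  10: obs=x cand={1,3,4} pick 3 [2->3 ok]
  11: obs=x cand={1,3,4} pick 3 [3->3 ok]
  12: obs=x cand={1,3,4} pick 1 [3->1 ok]

0,2,0,2,3,3,0,0,0,2,3,3,1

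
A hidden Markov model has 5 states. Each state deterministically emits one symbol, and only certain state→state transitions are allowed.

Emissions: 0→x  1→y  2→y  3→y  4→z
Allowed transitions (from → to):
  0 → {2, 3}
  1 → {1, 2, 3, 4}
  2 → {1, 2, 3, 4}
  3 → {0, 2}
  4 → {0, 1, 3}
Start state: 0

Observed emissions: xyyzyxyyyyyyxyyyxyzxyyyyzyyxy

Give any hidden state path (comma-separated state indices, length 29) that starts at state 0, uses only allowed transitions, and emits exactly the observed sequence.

0,3,2,4,3,0,2,2,1,1,1,3,0,3,2,3,0,2,4,0,2,1,2,2,4,1,3,0,3

  0: obs=x cand={0} pick 0 [start]
  1: obs=y cand={1,2,3} pick 3 [0->3 ok]
  2: obs=y cand={1,2,3} pick 2 [3->2 ok]
  3: obs=z cand={4} pick 4 [2->4 ok]
  4: obs=y cand={1,2,3} pick 3 [4->3 ok]
  5: obs=x cand={0} pick 0 [3->0 ok]
  6: obs=y cand={1,2,3} pick 2 [0->2 ok]
  7: obs=y cand={1,2,3} pick 2 [2->2 ok]
  8: obs=y cand={1,2,3} pick 1 [2->1 ok]
  9: obs=y cand={1,2,3} pick 1 [1->1 ok]
  10: obs=y cand={1,2,3} pick 1 [1->1 ok]
  11: obs=y cand={1,2,3} pick 3 [1->3 ok]
  12: obs=x cand={0} pick 0 [3->0 ok]
  13: obs=y cand={1,2,3} pick 3 [0->3 ok]
  14: obs=y cand={1,2,3} pick 2 [3->2 ok]
  15: obs=y cand={1,2,3} pick 3 [2->3 ok]
  16: obs=x cand={0} pick 0 [3->0 ok]
  17: obs=y cand={1,2,3} pick 2 [0->2 ok]
  18: obs=z cand={4} pick 4 [2->4 ok]
  19: obs=x cand={0} pick 0 [4->0 ok]
  20: obs=y cand={1,2,3} pick 2 [0->2 ok]
  21: obs=y cand={1,2,3} pick 1 [2->1 ok]
  22: obs=y cand={1,2,3} pick 2 [1->2 ok]
  23: obs=y cand={1,2,3} pick 2 [2->2 ok]
  24: obs=z cand={4} pick 4 [2->4 ok]
  25: obs=y cand={1,2,3} pick 1 [4->1 ok]
  26: obs=y cand={1,2,3} pick 3 [1->3 ok]
  27: obs=x cand={0} pick 0 [3->0 ok]
  28: obs=y cand={1,2,3} pick 3 [0->3 ok]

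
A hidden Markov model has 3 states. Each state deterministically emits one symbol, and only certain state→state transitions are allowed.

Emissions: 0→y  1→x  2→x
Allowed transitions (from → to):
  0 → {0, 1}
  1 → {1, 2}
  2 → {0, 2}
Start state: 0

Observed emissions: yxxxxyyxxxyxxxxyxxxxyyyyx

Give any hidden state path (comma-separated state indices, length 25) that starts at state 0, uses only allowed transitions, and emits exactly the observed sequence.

0,1,1,2,2,0,0,1,1,2,0,1,1,1,2,0,1,1,1,2,0,0,0,0,1

  pos 0: y in {0}, choose 0; start
  pos 1: x in {1,2}, choose 1; 0->1 ok
  pos 2: x in {1,2}, choose 1; 1->1 ok
  pos 3: x in {1,2}, choose 2; 1->2 ok
  pos 4: x in {1,2}, choose 2; 2->2 ok
  pos 5: y in {0}, choose 0; 2->0 ok
  pos 6: y in {0}, choose 0; 0->0 ok
  pos 7: x in {1,2}, choose 1; 0->1 ok
  pos 8: x in {1,2}, choose 1; 1->1 ok
  pos 9: x in {1,2}, choose 2; 1->2 ok
  pos 10: y in {0}, choose 0; 2->0 ok
  pos 11: x in {1,2}, choose 1; 0->1 ok
  pos 12: x in {1,2}, choose 1; 1->1 ok
  pos 13: x in {1,2}, choose 1; 1->1 ok
  pos 14: x in {1,2}, choose 2; 1->2 ok
  pos 15: y in {0}, choose 0; 2->0 ok
  pos 16: x in {1,2}, choose 1; 0->1 ok
  pos 17: x in {1,2}, choose 1; 1->1 ok
  pos 18: x in {1,2}, choose 1; 1->1 ok
  pos 19: x in {1,2}, choose 2; 1->2 ok
  pos 20: y in {0}, choose 0; 2->0 ok
  pos 21: y in {0}, choose 0; 0->0 ok
  pos 22: y in {0}, choose 0; 0->0 ok
  pos 23: y in {0}, choose 0; 0->0 ok
  pos 24: x in {1,2}, choose 1; 0->1 ok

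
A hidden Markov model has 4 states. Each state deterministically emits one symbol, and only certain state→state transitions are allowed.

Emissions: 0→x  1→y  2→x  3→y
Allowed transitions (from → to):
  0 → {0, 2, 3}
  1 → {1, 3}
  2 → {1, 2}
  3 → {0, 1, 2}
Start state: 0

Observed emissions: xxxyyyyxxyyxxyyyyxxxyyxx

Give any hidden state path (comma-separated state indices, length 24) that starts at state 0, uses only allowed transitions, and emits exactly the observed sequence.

  pos 0: x in {0,2}, choose 0; start
  pos 1: x in {0,2}, choose 2; 0->2 ok
  pos 2: x in {0,2}, choose 2; 2->2 ok
  pos 3: y in {1,3}, choose 1; 2->1 ok
  pos 4: y in {1,3}, choose 1; 1->1 ok
  pos 5: y in {1,3}, choose 1; 1->1 ok
  pos 6: y in {1,3}, choose 3; 1->3 ok
  pos 7: x in {0,2}, choose 2; 3->2 ok
  pos 8: x in {0,2}, choose 2; 2->2 ok
  pos 9: y in {1,3}, choose 1; 2->1 ok
  pos 10: y in {1,3}, choose 3; 1->3 ok
  pos 11: x in {0,2}, choose 2; 3->2 ok
  pos 12: x in {0,2}, choose 2; 2->2 ok
  pos 13: y in {1,3}, choose 1; 2->1 ok
  pos 14: y in {1,3}, choose 3; 1->3 ok
  pos 15: y in {1,3}, choose 1; 3->1 ok
  pos 16: y in {1,3}, choose 3; 1->3 ok
  pos 17: x in {0,2}, choose 2; 3->2 ok
  pos 18: x in {0,2}, choose 2; 2->2 ok
  pos 19: x in {0,2}, choose 2; 2->2 ok
  pos 20: y in {1,3}, choose 1; 2->1 ok
  pos 21: y in {1,3}, choose 3; 1->3 ok
  pos 22: x in {0,2}, choose 0; 3->0 ok
  pos 23: x in {0,2}, choose 0; 0->0 ok

0,2,2,1,1,1,3,2,2,1,3,2,2,1,3,1,3,2,2,2,1,3,0,0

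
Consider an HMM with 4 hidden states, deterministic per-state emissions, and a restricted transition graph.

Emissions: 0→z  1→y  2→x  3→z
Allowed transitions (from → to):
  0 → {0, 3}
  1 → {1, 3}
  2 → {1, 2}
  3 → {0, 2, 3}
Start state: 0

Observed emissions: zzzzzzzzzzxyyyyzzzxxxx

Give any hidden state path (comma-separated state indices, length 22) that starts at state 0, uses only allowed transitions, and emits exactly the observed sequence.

  0: obs=z cand={0,3} pick 0 [start]
  1: obs=z cand={0,3} pick 3 [0->3 ok]
  2: obs=z cand={0,3} pick 0 [3->0 ok]
  3: obs=z cand={0,3} pick 3 [0->3 ok]
  4: obs=z cand={0,3} pick 0 [3->0 ok]
  5: obs=z cand={0,3} pick 0 [0->0 ok]
  6: obs=z cand={0,3} pick 3 [0->3 ok]
  7: obs=z cand={0,3} pick 0 [3->0 ok]
  8: obs=z cand={0,3} pick 0 [0->0 ok]
  9: obs=z cand={0,3} pick 3 [0->3 ok]
  10: obs=x cand={2} pick 2 [3->2 ok]
  11: obs=y cand={1} pick 1 [2->1 ok]
  12: obs=y cand={1} pick 1 [1->1 ok]
  13: obs=y cand={1} pick 1 [1->1 ok]
  14: obs=y cand={1} pick 1 [1->1 ok]
  15: obs=z cand={0,3} pick 3 [1->3 ok]
  16: obs=z cand={0,3} pick 0 [3->0 ok]
  17: obs=z cand={0,3} pick 3 [0->3 ok]
  18: obs=x cand={2} pick 2 [3->2 ok]
  19: obs=x cand={2} pick 2 [2->2 ok]
  20: obs=x cand={2} pick 2 [2->2 ok]
  21: obs=x cand={2} pick 2 [2->2 ok]

0,3,0,3,0,0,3,0,0,3,2,1,1,1,1,3,0,3,2,2,2,2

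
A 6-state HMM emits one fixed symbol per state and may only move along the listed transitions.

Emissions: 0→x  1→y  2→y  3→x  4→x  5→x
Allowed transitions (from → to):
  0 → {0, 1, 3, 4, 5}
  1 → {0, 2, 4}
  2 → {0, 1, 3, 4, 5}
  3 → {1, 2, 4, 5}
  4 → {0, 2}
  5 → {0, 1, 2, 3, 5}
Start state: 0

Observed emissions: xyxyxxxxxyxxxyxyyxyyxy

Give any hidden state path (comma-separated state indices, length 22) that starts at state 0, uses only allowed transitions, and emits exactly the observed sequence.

  [0] x  {0,3,4,5}  => 0  start
  [1] y  {1,2}  => 1  0->1 ok
  [2] x  {0,3,4,5}  => 4  1->4 ok
  [3] y  {1,2}  => 2  4->2 ok
  [4] x  {0,3,4,5}  => 0  2->0 ok
  [5] x  {0,3,4,5}  => 5  0->5 ok
  [6] x  {0,3,4,5}  => 0  5->0 ok
  [7] x  {0,3,4,5}  => 3  0->3 ok
  [8] x  {0,3,4,5}  => 5  3->5 ok
  [9] y  {1,2}  => 2  5->2 ok
  [10] x  {0,3,4,5}  => 4  2->4 ok
  [11] x  {0,3,4,5}  => 0  4->0 ok
  [12] x  {0,3,4,5}  => 3  0->3 ok
  [13] y  {1,2}  => 1  3->1 ok
  [14] x  {0,3,4,5}  => 0  1->0 ok
  [15] y  {1,2}  => 1  0->1 ok
  [16] y  {1,2}  => 2  1->2 ok
  [17] x  {0,3,4,5}  => 4  2->4 ok
  [18] y  {1,2}  => 2  4->2 ok
  [19] y  {1,2}  => 1  2->1 ok
  [20] x  {0,3,4,5}  => 0  1->0 ok
  [21] y  {1,2}  => 1  0->1 ok

0,1,4,2,0,5,0,3,5,2,4,0,3,1,0,1,2,4,2,1,0,1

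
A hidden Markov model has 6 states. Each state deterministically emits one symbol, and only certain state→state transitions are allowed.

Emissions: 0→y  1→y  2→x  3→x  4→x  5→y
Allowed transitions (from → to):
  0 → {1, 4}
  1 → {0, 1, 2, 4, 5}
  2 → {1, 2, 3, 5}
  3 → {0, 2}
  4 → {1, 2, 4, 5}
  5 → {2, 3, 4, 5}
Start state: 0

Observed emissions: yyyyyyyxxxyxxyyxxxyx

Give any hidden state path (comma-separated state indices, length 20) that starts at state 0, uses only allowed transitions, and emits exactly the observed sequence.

  t0 'y' -> {0,1,5}, take 0 (start)
  t1 'y' -> {0,1,5}, take 1 (0->1 ok)
  t2 'y' -> {0,1,5}, take 1 (1->1 ok)
  t3 'y' -> {0,1,5}, take 0 (1->0 ok)
  t4 'y' -> {0,1,5}, take 1 (0->1 ok)
  t5 'y' -> {0,1,5}, take 5 (1->5 ok)
  t6 'y' -> {0,1,5}, take 5 (5->5 ok)
  t7 'x' -> {2,3,4}, take 4 (5->4 ok)
  t8 'x' -> {2,3,4}, take 4 (4->4 ok)
  t9 'x' -> {2,3,4}, take 4 (4->4 ok)
  t10 'y' -> {0,1,5}, take 5 (4->5 ok)
  t11 'x' -> {2,3,4}, take 4 (5->4 ok)
  t12 'x' -> {2,3,4}, take 4 (4->4 ok)
  t13 'y' -> {0,1,5}, take 1 (4->1 ok)
  t14 'y' -> {0,1,5}, take 5 (1->5 ok)
  t15 'x' -> {2,3,4}, take 2 (5->2 ok)
  t16 'x' -> {2,3,4}, take 3 (2->3 ok)
  t17 'x' -> {2,3,4}, take 2 (3->2 ok)
  t18 'y' -> {0,1,5}, take 5 (2->5 ok)
  t19 'x' -> {2,3,4}, take 3 (5->3 ok)

0,1,1,0,1,5,5,4,4,4,5,4,4,1,5,2,3,2,5,3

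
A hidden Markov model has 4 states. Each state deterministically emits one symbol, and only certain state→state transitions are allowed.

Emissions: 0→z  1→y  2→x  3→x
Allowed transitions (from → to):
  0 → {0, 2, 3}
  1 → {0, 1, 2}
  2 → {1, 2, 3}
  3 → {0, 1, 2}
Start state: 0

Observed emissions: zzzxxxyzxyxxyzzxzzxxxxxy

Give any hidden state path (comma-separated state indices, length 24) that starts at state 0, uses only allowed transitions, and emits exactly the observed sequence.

0,0,0,2,2,3,1,0,3,1,2,2,1,0,0,3,0,0,2,3,2,2,3,1

  t0 'z' -> {0}, take 0 (start)
  t1 'z' -> {0}, take 0 (0->0 ok)
  t2 'z' -> {0}, take 0 (0->0 ok)
  t3 'x' -> {2,3}, take 2 (0->2 ok)
  t4 'x' -> {2,3}, take 2 (2->2 ok)
  t5 'x' -> {2,3}, take 3 (2->3 ok)
  t6 'y' -> {1}, take 1 (3->1 ok)
  t7 'z' -> {0}, take 0 (1->0 ok)
  t8 'x' -> {2,3}, take 3 (0->3 ok)
  t9 'y' -> {1}, take 1 (3->1 ok)
  t10 'x' -> {2,3}, take 2 (1->2 ok)
  t11 'x' -> {2,3}, take 2 (2->2 ok)
  t12 'y' -> {1}, take 1 (2->1 ok)
  t13 'z' -> {0}, take 0 (1->0 ok)
  t14 'z' -> {0}, take 0 (0->0 ok)
  t15 'x' -> {2,3}, take 3 (0->3 ok)
  t16 'z' -> {0}, take 0 (3->0 ok)
  t17 'z' -> {0}, take 0 (0->0 ok)
  t18 'x' -> {2,3}, take 2 (0->2 ok)
  t19 'x' -> {2,3}, take 3 (2->3 ok)
  t20 'x' -> {2,3}, take 2 (3->2 ok)
  t21 'x' -> {2,3}, take 2 (2->2 ok)
  t22 'x' -> {2,3}, take 3 (2->3 ok)
  t23 'y' -> {1}, take 1 (3->1 ok)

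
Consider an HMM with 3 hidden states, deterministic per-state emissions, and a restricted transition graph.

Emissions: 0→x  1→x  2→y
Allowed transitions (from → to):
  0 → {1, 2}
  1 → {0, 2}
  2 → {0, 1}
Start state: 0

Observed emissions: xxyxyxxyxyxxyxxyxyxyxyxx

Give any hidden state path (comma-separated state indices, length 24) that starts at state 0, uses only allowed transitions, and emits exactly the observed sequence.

0,1,2,0,2,0,1,2,0,2,1,0,2,0,1,2,0,2,1,2,0,2,1,0

  t0 'x' -> {0,1}, take 0 (start)
  t1 'x' -> {0,1}, take 1 (0->1 ok)
  t2 'y' -> {2}, take 2 (1->2 ok)
  t3 'x' -> {0,1}, take 0 (2->0 ok)
  t4 'y' -> {2}, take 2 (0->2 ok)
  t5 'x' -> {0,1}, take 0 (2->0 ok)
  t6 'x' -> {0,1}, take 1 (0->1 ok)
  t7 'y' -> {2}, take 2 (1->2 ok)
  t8 'x' -> {0,1}, take 0 (2->0 ok)
  t9 'y' -> {2}, take 2 (0->2 ok)
  t10 'x' -> {0,1}, take 1 (2->1 ok)
  t11 'x' -> {0,1}, take 0 (1->0 ok)
  t12 'y' -> {2}, take 2 (0->2 ok)
  t13 'x' -> {0,1}, take 0 (2->0 ok)
  t14 'x' -> {0,1}, take 1 (0->1 ok)
  t15 'y' -> {2}, take 2 (1->2 ok)
  t16 'x' -> {0,1}, take 0 (2->0 ok)
  t17 'y' -> {2}, take 2 (0->2 ok)
  t18 'x' -> {0,1}, take 1 (2->1 ok)
  t19 'y' -> {2}, take 2 (1->2 ok)
  t20 'x' -> {0,1}, take 0 (2->0 ok)
  t21 'y' -> {2}, take 2 (0->2 ok)
  t22 'x' -> {0,1}, take 1 (2->1 ok)
  t23 'x' -> {0,1}, take 0 (1->0 ok)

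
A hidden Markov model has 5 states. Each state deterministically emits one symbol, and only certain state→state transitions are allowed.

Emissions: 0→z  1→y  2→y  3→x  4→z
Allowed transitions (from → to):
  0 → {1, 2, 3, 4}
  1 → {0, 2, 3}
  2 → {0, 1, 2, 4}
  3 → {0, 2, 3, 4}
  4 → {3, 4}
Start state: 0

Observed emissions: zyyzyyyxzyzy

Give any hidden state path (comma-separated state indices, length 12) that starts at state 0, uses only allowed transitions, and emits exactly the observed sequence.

0,1,2,0,1,2,1,3,0,2,0,2

  t0 'z' -> {0,4}, take 0 (start)
  t1 'y' -> {1,2}, take 1 (0->1 ok)
  t2 'y' -> {1,2}, take 2 (1->2 ok)
  t3 'z' -> {0,4}, take 0 (2->0 ok)
  t4 'y' -> {1,2}, take 1 (0->1 ok)
  t5 'y' -> {1,2}, take 2 (1->2 ok)
  t6 'y' -> {1,2}, take 1 (2->1 ok)
  t7 'x' -> {3}, take 3 (1->3 ok)
  t8 'z' -> {0,4}, take 0 (3->0 ok)
  t9 'y' -> {1,2}, take 2 (0->2 ok)
  t10 'z' -> {0,4}, take 0 (2->0 ok)
  t11 'y' -> {1,2}, take 2 (0->2 ok)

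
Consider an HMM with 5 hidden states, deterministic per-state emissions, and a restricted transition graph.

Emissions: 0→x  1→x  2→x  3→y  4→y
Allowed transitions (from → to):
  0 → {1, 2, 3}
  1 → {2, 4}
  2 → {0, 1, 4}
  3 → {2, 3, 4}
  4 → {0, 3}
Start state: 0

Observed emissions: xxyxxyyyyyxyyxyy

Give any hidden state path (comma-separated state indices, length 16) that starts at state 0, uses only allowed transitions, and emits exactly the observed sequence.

  0: obs=x cand={0,1,2} pick 0 [start]
  1: obs=x cand={0,1,2} pick 2 [0->2 ok]
  2: obs=y cand={3,4} pick 4 [2->4 ok]
  3: obs=x cand={0,1,2} pick 0 [4->0 ok]
  4: obs=x cand={0,1,2} pick 1 [0->1 ok]
  5: obs=y cand={3,4} pick 4 [1->4 ok]
  6: obs=y cand={3,4} pick 3 [4->3 ok]
  7: obs=y cand={3,4} pick 3 [3->3 ok]
  8: obs=y cand={3,4} pick 3 [3->3 ok]
  9: obs=y cand={3,4} pick 4 [3->4 ok]
  10: obs=x cand={0,1,2} pick 0 [4->0 ok]
  11: obs=y cand={3,4} pick 3 [0->3 ok]
  12: obs=y cand={3,4} pick 4 [3->4 ok]
  13: obs=x cand={0,1,2} pick 0 [4->0 ok]
  14: obs=y cand={3,4} pick 3 [0->3 ok]
  15: obs=y cand={3,4} pick 3 [3->3 ok]

0,2,4,0,1,4,3,3,3,4,0,3,4,0,3,3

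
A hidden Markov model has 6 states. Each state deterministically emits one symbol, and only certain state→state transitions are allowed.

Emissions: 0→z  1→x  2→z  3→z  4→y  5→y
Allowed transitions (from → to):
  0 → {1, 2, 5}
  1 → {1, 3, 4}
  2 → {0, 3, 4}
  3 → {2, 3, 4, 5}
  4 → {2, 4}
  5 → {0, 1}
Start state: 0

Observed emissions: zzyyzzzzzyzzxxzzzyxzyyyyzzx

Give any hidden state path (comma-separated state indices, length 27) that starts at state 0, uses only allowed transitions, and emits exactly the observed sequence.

  0: obs=z cand={0,2,3} pick 0 [start]
  1: obs=z cand={0,2,3} pick 2 [0->2 ok]
  2: obs=y cand={4,5} pick 4 [2->4 ok]
  3: obs=y cand={4,5} pick 4 [4->4 ok]
  4: obs=z cand={0,2,3} pick 2 [4->2 ok]
  5: obs=z cand={0,2,3} pick 0 [2->0 ok]
  6: obs=z cand={0,2,3} pick 2 [0->2 ok]
  7: obs=z cand={0,2,3} pick 3 [2->3 ok]
  8: obs=z cand={0,2,3} pick 2 [3->2 ok]
  9: obs=y cand={4,5} pick 4 [2->4 ok]
  10: obs=z cand={0,2,3} pick 2 [4->2 ok]
  11: obs=z cand={0,2,3} pick 0 [2->0 ok]
  12: obs=x cand={1} pick 1 [0->1 ok]
  13: obs=x cand={1} pick 1 [1->1 ok]
  14: obs=z cand={0,2,3} pick 3 [1->3 ok]
  15: obs=z cand={0,2,3} pick 2 [3->2 ok]
  16: obs=z cand={0,2,3} pick 3 [2->3 ok]
  17: obs=y cand={4,5} pick 5 [3->5 ok]
  18: obs=x cand={1} pick 1 [5->1 ok]
  19: obs=z cand={0,2,3} pick 3 [1->3 ok]
  20: obs=y cand={4,5} pick 4 [3->4 ok]
  21: obs=y cand={4,5} pick 4 [4->4 ok]
  22: obs=y cand={4,5} pick 4 [4->4 ok]
  23: obs=y cand={4,5} pick 4 [4->4 ok]
  24: obs=z cand={0,2,3} pick 2 [4->2 ok]
  25: obs=z cand={0,2,3} pick 0 [2->0 ok]
  26: obs=x cand={1} pick 1 [0->1 ok]

0,2,4,4,2,0,2,3,2,4,2,0,1,1,3,2,3,5,1,3,4,4,4,4,2,0,1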